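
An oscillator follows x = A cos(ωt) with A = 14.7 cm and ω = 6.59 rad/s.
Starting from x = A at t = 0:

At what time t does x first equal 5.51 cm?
cos(ωt) = x/A = 5.51/14.7 = 0.3748
ωt = arccos(0.3748) = 1.187 rad
t = 1.187/6.59 = 0.1801 s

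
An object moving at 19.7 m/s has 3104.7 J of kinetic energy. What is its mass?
KE = ½mv² → m = 2KE/v² = 2×3104.7/19.7² = 16.0 kg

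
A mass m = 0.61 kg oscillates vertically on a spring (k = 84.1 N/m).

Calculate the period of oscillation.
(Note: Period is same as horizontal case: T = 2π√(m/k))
T = 2π√(m/k) = 2π√(0.61/84.1) = 0.5351 s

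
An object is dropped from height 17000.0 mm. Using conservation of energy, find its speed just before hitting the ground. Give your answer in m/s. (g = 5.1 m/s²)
mgh = ½mv² → v = √(2gh) = √(2×5.1×17) = 13.17 m/s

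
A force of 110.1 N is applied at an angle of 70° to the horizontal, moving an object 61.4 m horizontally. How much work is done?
W = Fd cosθ = 110.1×61.4×cos(70°) = 2312.1 J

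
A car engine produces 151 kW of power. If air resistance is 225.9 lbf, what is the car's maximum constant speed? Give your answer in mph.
P = Fv → v = P/F = 151000 W / 1005 N = 150.3 m/s = 336.1 mph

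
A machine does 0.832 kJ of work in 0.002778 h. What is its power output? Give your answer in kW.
P = W/t = 832 J / 10 s = 83.19 W = 0.08319 kW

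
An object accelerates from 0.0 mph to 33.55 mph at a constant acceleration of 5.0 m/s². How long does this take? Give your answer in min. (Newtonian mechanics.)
t = (v - v₀)/a (with unit conversion) = 0.04999 min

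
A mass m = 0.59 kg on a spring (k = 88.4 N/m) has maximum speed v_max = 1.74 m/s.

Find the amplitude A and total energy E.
½mv²_max = ½kA² → A = v_max√(m/k) = 1.74×√(0.59/88.4) = 0.1422 m = 14.22 cm
E = ½mv²_max = ½×0.59×1.74² = 0.8931 J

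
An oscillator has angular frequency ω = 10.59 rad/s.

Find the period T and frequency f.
T = 2π/ω = 2π/10.59 = 0.5933 s; f = ω/2π = 1.685 Hz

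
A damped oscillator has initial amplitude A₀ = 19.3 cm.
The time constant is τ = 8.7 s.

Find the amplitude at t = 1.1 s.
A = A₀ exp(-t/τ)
A = A₀ exp(−t/τ) = 19.3×exp(−1.1/8.7) = 17.01 cm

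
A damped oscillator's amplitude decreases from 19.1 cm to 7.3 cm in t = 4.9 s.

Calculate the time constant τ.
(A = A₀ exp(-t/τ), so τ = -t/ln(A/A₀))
A/A₀ = 7.3/19.1 = 0.3822; ln(A/A₀) = -0.9618
τ = −t/ln(A/A₀) = −4.9/-0.9618 = 5.095 s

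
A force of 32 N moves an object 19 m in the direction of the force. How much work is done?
W = Fd = 32×19 = 608.0 J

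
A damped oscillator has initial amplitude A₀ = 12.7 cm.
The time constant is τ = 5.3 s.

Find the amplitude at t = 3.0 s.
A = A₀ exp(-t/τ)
A = A₀ exp(−t/τ) = 12.7×exp(−3.0/5.3) = 7.211 cm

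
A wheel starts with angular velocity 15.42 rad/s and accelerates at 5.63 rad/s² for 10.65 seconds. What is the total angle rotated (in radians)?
θ = ω₀t + ½αt² = 15.42×10.65 + ½×5.63×10.65² = 483.51 rad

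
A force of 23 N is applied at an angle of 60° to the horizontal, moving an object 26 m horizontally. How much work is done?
W = Fd cosθ = 23×26×cos(60°) = 299.0 J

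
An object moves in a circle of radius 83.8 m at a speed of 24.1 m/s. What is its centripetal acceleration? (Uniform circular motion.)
a_c = v²/r = 24.1²/83.8 = 580.81/83.8 = 6.93 m/s²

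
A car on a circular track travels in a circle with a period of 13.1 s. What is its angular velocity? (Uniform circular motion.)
ω = 2π/T = 2π/13.1 = 0.4796 rad/s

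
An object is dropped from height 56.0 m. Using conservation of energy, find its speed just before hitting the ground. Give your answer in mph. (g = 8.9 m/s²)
mgh = ½mv² → v = √(2gh) = √(2×8.9×56) = 31.57 m/s = 70.62 mph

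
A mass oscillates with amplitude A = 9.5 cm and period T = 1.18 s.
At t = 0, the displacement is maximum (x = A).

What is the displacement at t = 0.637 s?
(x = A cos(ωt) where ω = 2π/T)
ω = 2π/T = 2π/1.18 = 5.325 rad/s
x = A cos(ωt) = 9.5×cos(5.325×0.637) = -9.204 cm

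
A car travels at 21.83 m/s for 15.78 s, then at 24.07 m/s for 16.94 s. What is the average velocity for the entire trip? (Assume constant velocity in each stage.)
d₁ = v₁t₁ = 21.83 × 15.78 = 344.477 m
d₂ = v₂t₂ = 24.07 × 16.94 = 407.746 m
d_total = 752.22 m, t_total = 32.72 s
v_avg = d_total/t_total = 752.22/32.72 = 22.99 m/s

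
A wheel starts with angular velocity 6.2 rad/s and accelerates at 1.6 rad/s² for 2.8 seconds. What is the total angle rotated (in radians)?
θ = ω₀t + ½αt² = 6.2×2.8 + ½×1.6×2.8² = 23.63 rad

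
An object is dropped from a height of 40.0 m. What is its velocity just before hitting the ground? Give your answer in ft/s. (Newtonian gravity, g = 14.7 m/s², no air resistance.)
v = √(2gh) (with unit conversion) = 112.5 ft/s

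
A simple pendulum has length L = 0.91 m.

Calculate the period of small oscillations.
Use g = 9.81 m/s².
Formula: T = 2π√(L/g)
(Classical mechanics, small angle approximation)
T = 2π√(L/g) = 2π√(0.91/9.81) = 1.914 s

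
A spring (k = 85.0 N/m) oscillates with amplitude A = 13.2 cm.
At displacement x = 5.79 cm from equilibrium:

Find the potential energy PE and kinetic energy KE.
E_total = ½kA² = ½×85.0×(0.132)² = 0.7405 J
PE = ½kx² = ½×85.0×(0.0579)² = 0.1425 J
KE = E_total − PE = 0.598 J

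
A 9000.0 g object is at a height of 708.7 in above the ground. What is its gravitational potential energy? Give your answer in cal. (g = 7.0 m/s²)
PE = mgh = 9 kg × 7.0 m/s² × 18 m = 1134 J = 271.0 cal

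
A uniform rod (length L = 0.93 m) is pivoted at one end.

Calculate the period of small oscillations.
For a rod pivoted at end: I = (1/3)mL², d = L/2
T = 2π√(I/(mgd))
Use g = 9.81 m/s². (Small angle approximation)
I/m = (1/3)L² = 0.2883 m²; d = L/2 = 0.465 m
T = 2π√(I/(mgd)) = 2π√(0.2883/(9.81×0.465)) = 1.58 s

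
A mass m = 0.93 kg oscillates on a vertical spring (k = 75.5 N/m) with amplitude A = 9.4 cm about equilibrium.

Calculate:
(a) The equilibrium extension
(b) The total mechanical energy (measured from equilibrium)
x_eq = mg/k = 0.93×9.81/75.5 = 0.1208 m = 12.08 cm
E = ½kA² = ½×75.5×(0.094)² = 0.3336 J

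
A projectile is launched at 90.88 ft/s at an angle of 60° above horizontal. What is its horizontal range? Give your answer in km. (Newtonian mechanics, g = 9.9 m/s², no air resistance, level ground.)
R = v₀² sin(2θ) / g (with unit conversion) = 0.06712 km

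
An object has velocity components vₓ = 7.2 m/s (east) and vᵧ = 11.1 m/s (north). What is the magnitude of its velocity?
|v| = √(vₓ² + vᵧ²) = √(7.2² + 11.1²) = √(175.05) = 13.23 m/s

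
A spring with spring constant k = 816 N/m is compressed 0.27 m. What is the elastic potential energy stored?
PE = ½kx² = ½×816×0.27² = 29.74 J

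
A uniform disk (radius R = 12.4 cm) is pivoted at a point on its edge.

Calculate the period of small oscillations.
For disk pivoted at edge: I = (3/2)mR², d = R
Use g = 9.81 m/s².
I/m = (3/2)R² = 0.02306 m²; d = R = 0.124 m
T = 2π√((3/2)R²/(gR)) = 2π√(3R/(2g)) = 0.8652 s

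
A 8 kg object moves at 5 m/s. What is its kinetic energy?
KE = ½mv² = ½×8×5² = 100.0 J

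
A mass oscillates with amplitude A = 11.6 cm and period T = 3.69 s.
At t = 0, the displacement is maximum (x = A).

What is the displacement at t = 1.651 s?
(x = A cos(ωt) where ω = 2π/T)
ω = 2π/T = 2π/3.69 = 1.703 rad/s
x = A cos(ωt) = 11.6×cos(1.703×1.651) = -10.97 cm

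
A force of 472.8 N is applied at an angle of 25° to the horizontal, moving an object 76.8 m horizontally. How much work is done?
W = Fd cosθ = 472.8×76.8×cos(25°) = 32909.0 J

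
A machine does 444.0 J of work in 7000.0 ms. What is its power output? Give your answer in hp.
P = W/t = 444 J / 7 s = 63.43 W = 0.08506 hp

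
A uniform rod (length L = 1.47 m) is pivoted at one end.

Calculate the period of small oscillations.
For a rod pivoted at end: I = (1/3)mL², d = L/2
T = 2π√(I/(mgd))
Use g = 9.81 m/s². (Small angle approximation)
I/m = (1/3)L² = 0.7203 m²; d = L/2 = 0.735 m
T = 2π√(I/(mgd)) = 2π√(0.7203/(9.81×0.735)) = 1.986 s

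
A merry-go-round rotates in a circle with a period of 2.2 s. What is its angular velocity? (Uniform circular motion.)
ω = 2π/T = 2π/2.2 = 2.856 rad/s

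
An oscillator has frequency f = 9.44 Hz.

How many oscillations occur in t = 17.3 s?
n = f×t = 9.44×17.3 = 163.3 oscillations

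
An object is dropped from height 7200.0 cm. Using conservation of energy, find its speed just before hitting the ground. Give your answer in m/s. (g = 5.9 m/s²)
mgh = ½mv² → v = √(2gh) = √(2×5.9×72) = 29.15 m/s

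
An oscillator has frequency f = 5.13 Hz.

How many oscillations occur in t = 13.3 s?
n = f×t = 5.13×13.3 = 68.23 oscillations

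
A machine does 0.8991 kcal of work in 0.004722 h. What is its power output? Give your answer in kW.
P = W/t = 3762 J / 17 s = 221.3 W = 0.2213 kW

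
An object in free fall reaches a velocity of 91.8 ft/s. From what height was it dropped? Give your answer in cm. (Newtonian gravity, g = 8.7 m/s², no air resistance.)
h = v²/(2g) (with unit conversion) = 4500.0 cm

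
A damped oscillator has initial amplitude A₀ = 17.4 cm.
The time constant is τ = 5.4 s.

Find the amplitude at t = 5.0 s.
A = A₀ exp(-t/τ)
A = A₀ exp(−t/τ) = 17.4×exp(−5.0/5.4) = 6.893 cm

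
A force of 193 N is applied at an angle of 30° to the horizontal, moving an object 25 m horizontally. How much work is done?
W = Fd cosθ = 193×25×cos(30°) = 4178.6 J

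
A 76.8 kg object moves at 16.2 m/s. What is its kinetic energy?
KE = ½mv² = ½×76.8×16.2² = 10077.7 J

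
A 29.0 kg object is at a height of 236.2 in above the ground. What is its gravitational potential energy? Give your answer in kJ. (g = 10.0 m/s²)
PE = mgh = 29 kg × 10.0 m/s² × 5.999 m = 1740 J = 1.74 kJ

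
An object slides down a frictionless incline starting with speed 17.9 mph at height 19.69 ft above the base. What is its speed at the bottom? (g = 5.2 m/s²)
½mv₀² + mgh = ½mv² → v = √(v₀² + 2gh) = √(8.002² + 2×5.2×6.002) = 11.24 m/s = 25.15 mph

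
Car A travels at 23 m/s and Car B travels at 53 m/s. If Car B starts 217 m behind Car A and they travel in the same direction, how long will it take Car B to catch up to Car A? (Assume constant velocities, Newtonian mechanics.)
Relative speed: v_rel = 53 - 23 = 30 m/s
Time to catch: t = d₀/v_rel = 217/30 = 7.23 s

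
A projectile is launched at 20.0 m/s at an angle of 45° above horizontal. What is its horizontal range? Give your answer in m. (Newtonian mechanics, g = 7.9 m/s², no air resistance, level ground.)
R = v₀² sin(2θ) / g = 50.63 m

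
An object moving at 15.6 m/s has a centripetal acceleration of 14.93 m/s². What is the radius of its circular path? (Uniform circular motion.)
r = v²/a_c = 15.6²/14.93 = 16.3 m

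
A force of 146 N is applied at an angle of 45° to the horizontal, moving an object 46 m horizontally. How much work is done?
W = Fd cosθ = 146×46×cos(45°) = 4748.9 J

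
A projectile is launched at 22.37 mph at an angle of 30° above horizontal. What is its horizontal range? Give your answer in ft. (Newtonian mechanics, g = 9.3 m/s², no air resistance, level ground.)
R = v₀² sin(2θ) / g (with unit conversion) = 30.55 ft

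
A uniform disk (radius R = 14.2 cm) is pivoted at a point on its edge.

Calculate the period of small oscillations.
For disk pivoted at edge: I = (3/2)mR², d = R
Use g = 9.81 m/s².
I/m = (3/2)R² = 0.03025 m²; d = R = 0.142 m
T = 2π√((3/2)R²/(gR)) = 2π√(3R/(2g)) = 0.9258 s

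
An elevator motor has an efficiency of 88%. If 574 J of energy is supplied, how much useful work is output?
W_out = η × W_in = 0.88 × 574 = 505.12 J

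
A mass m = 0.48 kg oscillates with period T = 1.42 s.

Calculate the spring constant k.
T = 2π√(m/k) → k = m(2π/T)² = 0.48×(2π/1.42)² = 9.398 N/m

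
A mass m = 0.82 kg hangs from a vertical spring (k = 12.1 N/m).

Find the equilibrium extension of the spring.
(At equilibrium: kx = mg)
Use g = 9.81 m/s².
x_eq = mg/k = 0.82×9.81/12.1 = 0.6648 m = 66.48 cm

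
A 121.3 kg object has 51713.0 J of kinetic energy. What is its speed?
KE = ½mv² → v = √(2KE/m) = √(2×51713.0/121.3) = 29.2 m/s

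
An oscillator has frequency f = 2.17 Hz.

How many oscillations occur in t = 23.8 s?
n = f×t = 2.17×23.8 = 51.65 oscillations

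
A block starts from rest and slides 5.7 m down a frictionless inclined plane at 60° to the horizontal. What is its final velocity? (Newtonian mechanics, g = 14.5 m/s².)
a = g sin(θ) = 14.5 × sin(60°) = 12.56 m/s²
v = √(2ad) = √(2 × 12.56 × 5.7) = 11.96 m/s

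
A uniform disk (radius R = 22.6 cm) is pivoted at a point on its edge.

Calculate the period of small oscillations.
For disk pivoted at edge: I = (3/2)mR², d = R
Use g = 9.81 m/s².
I/m = (3/2)R² = 0.07661 m²; d = R = 0.226 m
T = 2π√((3/2)R²/(gR)) = 2π√(3R/(2g)) = 1.168 s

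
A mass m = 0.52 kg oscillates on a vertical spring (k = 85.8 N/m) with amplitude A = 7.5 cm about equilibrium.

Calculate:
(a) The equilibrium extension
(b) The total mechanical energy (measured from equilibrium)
x_eq = mg/k = 0.52×9.81/85.8 = 0.05945 m = 5.945 cm
E = ½kA² = ½×85.8×(0.075)² = 0.2413 J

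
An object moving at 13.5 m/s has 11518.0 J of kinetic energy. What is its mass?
KE = ½mv² → m = 2KE/v² = 2×11518.0/13.5² = 126.4 kg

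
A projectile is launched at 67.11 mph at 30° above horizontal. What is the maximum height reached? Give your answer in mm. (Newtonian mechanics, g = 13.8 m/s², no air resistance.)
H = v₀²sin²(θ)/(2g) (with unit conversion) = 8153.0 mm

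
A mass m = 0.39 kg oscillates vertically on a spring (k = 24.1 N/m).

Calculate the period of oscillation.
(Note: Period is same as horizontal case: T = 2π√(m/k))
T = 2π√(m/k) = 2π√(0.39/24.1) = 0.7993 s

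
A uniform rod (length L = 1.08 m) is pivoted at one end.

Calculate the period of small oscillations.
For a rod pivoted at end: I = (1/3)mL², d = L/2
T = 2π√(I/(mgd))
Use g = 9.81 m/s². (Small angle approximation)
I/m = (1/3)L² = 0.3888 m²; d = L/2 = 0.54 m
T = 2π√(I/(mgd)) = 2π√(0.3888/(9.81×0.54)) = 1.702 s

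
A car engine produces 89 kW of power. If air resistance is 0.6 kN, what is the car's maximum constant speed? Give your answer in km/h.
P = Fv → v = P/F = 89000 W / 600 N = 148.3 m/s = 534.0 km/h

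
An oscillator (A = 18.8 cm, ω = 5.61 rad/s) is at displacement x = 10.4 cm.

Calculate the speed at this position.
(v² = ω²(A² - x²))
v = ω√(A² − x²) = 5.61×√(0.188² − 0.104²) = 0.8786 m/s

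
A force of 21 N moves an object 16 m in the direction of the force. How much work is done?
W = Fd = 21×16 = 336.0 J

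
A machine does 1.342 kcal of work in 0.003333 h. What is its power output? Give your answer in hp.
P = W/t = 5615 J / 12 s = 468 W = 0.6275 hp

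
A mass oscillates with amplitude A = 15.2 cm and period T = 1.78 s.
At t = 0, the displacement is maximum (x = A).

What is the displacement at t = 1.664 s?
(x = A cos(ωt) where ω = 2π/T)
ω = 2π/T = 2π/1.78 = 3.53 rad/s
x = A cos(ωt) = 15.2×cos(3.53×1.664) = 13.94 cm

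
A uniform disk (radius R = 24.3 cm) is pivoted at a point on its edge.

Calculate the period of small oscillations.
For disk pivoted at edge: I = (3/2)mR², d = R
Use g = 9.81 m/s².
I/m = (3/2)R² = 0.08857 m²; d = R = 0.243 m
T = 2π√((3/2)R²/(gR)) = 2π√(3R/(2g)) = 1.211 s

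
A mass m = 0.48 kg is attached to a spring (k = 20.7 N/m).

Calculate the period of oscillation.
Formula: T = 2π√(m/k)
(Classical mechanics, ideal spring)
T = 2π√(m/k) = 2π√(0.48/20.7) = 0.9568 s; f = 1/T = 1.045 Hz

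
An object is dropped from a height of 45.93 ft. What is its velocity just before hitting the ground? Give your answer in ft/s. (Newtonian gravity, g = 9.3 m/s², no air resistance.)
v = √(2gh) (with unit conversion) = 52.94 ft/s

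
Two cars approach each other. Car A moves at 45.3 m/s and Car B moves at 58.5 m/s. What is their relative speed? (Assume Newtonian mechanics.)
v_rel = v_A + v_B = 45.3 + 58.5 = 103.8 m/s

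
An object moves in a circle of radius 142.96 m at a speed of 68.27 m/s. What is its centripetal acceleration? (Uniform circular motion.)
a_c = v²/r = 68.27²/142.96 = 4660.79/142.96 = 32.6 m/s²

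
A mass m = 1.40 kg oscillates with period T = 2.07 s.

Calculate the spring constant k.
T = 2π√(m/k) → k = m(2π/T)² = 1.4×(2π/2.07)² = 12.9 N/m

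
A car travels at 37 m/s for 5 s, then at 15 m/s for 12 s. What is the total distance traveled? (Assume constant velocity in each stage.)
d₁ = v₁t₁ = 37 × 5 = 185 m
d₂ = v₂t₂ = 15 × 12 = 180 m
d_total = 185 + 180 = 365 m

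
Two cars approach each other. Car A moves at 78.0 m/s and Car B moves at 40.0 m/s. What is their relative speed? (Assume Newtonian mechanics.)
v_rel = v_A + v_B = 78.0 + 40.0 = 118.0 m/s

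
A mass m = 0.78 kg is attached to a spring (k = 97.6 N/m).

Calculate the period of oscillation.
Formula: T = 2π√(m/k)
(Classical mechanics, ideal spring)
T = 2π√(m/k) = 2π√(0.78/97.6) = 0.5617 s; f = 1/T = 1.78 Hz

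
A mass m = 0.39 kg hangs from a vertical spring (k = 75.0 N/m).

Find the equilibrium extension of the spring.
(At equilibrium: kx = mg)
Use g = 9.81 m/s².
x_eq = mg/k = 0.39×9.81/75.0 = 0.05101 m = 5.101 cm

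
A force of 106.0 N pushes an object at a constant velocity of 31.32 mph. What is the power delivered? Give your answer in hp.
P = Fv = 106 N × 14 m/s = 1484 W = 1.99 hp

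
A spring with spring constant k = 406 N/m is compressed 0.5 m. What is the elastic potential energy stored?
PE = ½kx² = ½×406×0.5² = 50.75 J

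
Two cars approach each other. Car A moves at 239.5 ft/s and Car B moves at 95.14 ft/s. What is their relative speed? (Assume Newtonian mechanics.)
v_rel = v_A + v_B = 239.5 + 95.14 = 334.6 ft/s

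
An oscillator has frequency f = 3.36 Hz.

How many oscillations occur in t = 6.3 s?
n = f×t = 3.36×6.3 = 21.17 oscillations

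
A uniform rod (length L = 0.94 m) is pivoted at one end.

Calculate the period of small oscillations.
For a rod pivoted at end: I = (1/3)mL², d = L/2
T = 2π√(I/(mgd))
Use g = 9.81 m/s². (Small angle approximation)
I/m = (1/3)L² = 0.2945 m²; d = L/2 = 0.47 m
T = 2π√(I/(mgd)) = 2π√(0.2945/(9.81×0.47)) = 1.588 s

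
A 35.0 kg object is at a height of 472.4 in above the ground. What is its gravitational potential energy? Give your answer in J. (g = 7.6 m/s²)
PE = mgh = 35 kg × 7.6 m/s² × 12 m = 3192 J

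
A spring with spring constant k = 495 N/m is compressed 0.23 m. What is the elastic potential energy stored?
PE = ½kx² = ½×495×0.23² = 13.09 J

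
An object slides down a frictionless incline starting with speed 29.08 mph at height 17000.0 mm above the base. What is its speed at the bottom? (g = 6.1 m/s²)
½mv₀² + mgh = ½mv² → v = √(v₀² + 2gh) = √(13² + 2×6.1×17) = 19.4 m/s = 43.4 mph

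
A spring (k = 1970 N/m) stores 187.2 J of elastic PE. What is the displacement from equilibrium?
PE = ½kx² → x = √(2PE/k) = √(2×187.2/1970) = 0.4359 m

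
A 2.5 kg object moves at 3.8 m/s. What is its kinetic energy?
KE = ½mv² = ½×2.5×3.8² = 18.05 J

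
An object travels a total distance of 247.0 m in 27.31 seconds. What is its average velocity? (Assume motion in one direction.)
v_avg = Δd / Δt = 247.0 / 27.31 = 9.04 m/s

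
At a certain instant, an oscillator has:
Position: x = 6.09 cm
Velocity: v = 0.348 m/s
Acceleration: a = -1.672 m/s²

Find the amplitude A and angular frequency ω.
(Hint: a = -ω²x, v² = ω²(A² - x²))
a = −ω²x → ω = √(|a|/x) = √(1.672/0.0609) = 5.24 rad/s
v² = ω²(A² − x²) → A = √(x² + v²/ω²) = √(0.0609² + 0.348²/5.24²) = 0.09011 m = 9.011 cm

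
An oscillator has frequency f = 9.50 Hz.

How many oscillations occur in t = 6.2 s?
n = f×t = 9.5×6.2 = 58.9 oscillations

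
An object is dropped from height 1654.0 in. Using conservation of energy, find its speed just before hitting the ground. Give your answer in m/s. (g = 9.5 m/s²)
mgh = ½mv² → v = √(2gh) = √(2×9.5×42.01) = 28.25 m/s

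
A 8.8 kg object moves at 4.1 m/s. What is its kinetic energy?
KE = ½mv² = ½×8.8×4.1² = 73.964 J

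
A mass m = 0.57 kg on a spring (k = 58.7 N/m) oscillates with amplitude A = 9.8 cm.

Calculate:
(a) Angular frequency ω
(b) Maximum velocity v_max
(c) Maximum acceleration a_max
ω = √(k/m) = √(58.7/0.57) = 10.15 rad/s
v_max = ωA = 10.15×0.098 = 0.9945 m/s
a_max = ω²A = 10.15²×0.098 = 10.09 m/s²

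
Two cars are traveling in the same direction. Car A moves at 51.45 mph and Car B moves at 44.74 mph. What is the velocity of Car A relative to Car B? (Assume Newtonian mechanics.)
v_rel = v_A - v_B = 51.45 - 44.74 = 6.71 mph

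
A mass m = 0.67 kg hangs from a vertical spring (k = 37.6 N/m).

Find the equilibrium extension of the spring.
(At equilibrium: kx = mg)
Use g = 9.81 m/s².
x_eq = mg/k = 0.67×9.81/37.6 = 0.1748 m = 17.48 cm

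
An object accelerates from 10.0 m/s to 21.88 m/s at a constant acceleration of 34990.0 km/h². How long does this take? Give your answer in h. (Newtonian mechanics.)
t = (v - v₀)/a (with unit conversion) = 0.001222 h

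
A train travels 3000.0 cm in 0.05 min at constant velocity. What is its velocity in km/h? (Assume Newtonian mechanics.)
v = d/t (with unit conversion) = 36.0 km/h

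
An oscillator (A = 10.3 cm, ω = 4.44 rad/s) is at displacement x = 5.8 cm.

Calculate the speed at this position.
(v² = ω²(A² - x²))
v = ω√(A² − x²) = 4.44×√(0.103² − 0.058²) = 0.3779 m/s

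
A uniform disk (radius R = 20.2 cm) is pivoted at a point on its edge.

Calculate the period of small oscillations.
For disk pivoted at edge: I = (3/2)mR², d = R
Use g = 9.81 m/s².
I/m = (3/2)R² = 0.06121 m²; d = R = 0.202 m
T = 2π√((3/2)R²/(gR)) = 2π√(3R/(2g)) = 1.104 s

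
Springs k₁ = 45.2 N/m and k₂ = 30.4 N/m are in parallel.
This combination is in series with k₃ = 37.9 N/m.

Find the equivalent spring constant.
k₁₂ = k₁ + k₂ = 75.6 N/m (parallel)
1/k_eq = 1/k₁₂ + 1/k₃ → k_eq = 25.24 N/m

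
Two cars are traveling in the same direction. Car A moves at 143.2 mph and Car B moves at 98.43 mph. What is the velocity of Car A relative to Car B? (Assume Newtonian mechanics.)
v_rel = v_A - v_B = 143.2 - 98.43 = 44.77 mph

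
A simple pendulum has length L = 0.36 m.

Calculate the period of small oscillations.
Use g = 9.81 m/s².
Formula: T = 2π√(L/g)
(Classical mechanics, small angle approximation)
T = 2π√(L/g) = 2π√(0.36/9.81) = 1.204 s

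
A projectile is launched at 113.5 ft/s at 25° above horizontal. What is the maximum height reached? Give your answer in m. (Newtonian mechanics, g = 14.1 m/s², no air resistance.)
H = v₀²sin²(θ)/(2g) (with unit conversion) = 7.58 m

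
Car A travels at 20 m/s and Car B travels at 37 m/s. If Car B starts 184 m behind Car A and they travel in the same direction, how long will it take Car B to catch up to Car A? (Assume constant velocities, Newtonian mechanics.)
Relative speed: v_rel = 37 - 20 = 17 m/s
Time to catch: t = d₀/v_rel = 184/17 = 10.82 s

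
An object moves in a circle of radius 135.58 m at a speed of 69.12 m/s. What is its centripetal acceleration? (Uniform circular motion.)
a_c = v²/r = 69.12²/135.58 = 4777.57/135.58 = 35.24 m/s²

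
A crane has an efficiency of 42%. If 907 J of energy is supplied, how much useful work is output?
W_out = η × W_in = 0.42 × 907 = 380.94 J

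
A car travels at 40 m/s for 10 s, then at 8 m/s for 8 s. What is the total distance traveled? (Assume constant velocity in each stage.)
d₁ = v₁t₁ = 40 × 10 = 400 m
d₂ = v₂t₂ = 8 × 8 = 64 m
d_total = 400 + 64 = 464 m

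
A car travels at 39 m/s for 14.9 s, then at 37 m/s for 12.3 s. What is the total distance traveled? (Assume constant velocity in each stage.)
d₁ = v₁t₁ = 39 × 14.9 = 581.1 m
d₂ = v₂t₂ = 37 × 12.3 = 455.1 m
d_total = 581.1 + 455.1 = 1036.2 m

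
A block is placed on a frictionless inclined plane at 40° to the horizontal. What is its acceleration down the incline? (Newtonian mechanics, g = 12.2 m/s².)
a = g sin(θ) = 12.2 × sin(40°) = 12.2 × 0.6428 = 7.84 m/s²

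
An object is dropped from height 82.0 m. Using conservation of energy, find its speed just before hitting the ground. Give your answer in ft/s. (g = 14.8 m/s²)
mgh = ½mv² → v = √(2gh) = √(2×14.8×82) = 49.27 m/s = 161.6 ft/s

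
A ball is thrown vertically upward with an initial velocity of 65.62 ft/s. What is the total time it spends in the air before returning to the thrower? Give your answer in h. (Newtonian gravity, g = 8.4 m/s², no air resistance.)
t_total = 2v₀/g (with unit conversion) = 0.001323 h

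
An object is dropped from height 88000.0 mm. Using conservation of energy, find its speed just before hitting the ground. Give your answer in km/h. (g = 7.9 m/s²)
mgh = ½mv² → v = √(2gh) = √(2×7.9×88) = 37.29 m/s = 134.2 km/h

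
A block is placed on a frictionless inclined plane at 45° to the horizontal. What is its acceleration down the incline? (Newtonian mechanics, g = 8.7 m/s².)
a = g sin(θ) = 8.7 × sin(45°) = 8.7 × 0.7071 = 6.15 m/s²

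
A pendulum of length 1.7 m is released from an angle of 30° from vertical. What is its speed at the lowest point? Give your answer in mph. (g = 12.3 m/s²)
h = L(1 − cosθ) = 1.7×(1 − cos30°) = 0.2278 m
v = √(2gh) = √(2×12.3×0.2278) = 2.367 m/s = 5.295 mph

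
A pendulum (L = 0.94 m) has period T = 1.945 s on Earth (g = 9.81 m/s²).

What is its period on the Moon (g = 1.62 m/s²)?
T = 2π√(L/g), so T_moon/T_earth = √(g_earth/g_moon)
T_moon = 2π√(0.94/1.62) = 4.786 s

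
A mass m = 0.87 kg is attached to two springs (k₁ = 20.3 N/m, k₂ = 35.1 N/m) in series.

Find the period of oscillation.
k_eq = k₁k₂/(k₁+k₂) = 12.86 N/m
T = 2π√(m/k_eq) = 2π√(0.87/12.86) = 1.634 s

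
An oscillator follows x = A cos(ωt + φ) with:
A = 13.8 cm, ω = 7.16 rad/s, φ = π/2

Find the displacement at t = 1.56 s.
x = A cos(ωt + φ) = 13.8×cos(7.16×1.56 + π/2) = 13.59 cm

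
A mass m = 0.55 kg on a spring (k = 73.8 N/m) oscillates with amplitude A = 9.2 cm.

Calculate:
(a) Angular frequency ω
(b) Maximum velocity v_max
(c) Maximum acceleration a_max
ω = √(k/m) = √(73.8/0.55) = 11.58 rad/s
v_max = ωA = 11.58×0.092 = 1.066 m/s
a_max = ω²A = 11.58²×0.092 = 12.34 m/s²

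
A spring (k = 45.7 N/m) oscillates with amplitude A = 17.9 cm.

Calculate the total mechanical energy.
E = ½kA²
E = ½kA² = ½×45.7×(0.179)² = 0.7321 J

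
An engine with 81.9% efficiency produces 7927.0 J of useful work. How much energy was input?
W_in = W_out/η = 7927.0/0.819 = 9678.9 J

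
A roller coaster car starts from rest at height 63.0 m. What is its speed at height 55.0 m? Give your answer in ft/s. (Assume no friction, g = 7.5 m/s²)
mgh₁ = ½mv₂² + mgh₂ → v₂ = √(2g(h₁−h₂)) = √(2×7.5×(63−55)) = 10.95 m/s = 35.94 ft/s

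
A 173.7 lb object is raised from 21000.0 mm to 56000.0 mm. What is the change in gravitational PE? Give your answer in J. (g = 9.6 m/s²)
ΔPE = mg(h₂ − h₁) = 78.79 kg × 9.6 m/s² × (56 − 21) m = 2.647e+04 J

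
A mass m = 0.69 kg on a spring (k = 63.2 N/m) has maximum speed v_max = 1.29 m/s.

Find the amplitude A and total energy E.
½mv²_max = ½kA² → A = v_max√(m/k) = 1.29×√(0.69/63.2) = 0.1348 m = 13.48 cm
E = ½mv²_max = ½×0.69×1.29² = 0.5741 J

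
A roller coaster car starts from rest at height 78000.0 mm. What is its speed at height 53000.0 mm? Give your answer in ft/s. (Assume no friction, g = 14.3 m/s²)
mgh₁ = ½mv₂² + mgh₂ → v₂ = √(2g(h₁−h₂)) = √(2×14.3×(78−53)) = 26.74 m/s = 87.73 ft/s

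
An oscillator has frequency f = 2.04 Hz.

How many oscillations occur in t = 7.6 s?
n = f×t = 2.04×7.6 = 15.5 oscillations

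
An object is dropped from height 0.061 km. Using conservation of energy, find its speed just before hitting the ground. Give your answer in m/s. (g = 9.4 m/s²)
mgh = ½mv² → v = √(2gh) = √(2×9.4×61) = 33.86 m/s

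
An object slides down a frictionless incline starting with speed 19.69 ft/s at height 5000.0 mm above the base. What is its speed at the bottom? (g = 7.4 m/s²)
½mv₀² + mgh = ½mv² → v = √(v₀² + 2gh) = √(6.002² + 2×7.4×5) = 10.49 m/s = 34.41 ft/s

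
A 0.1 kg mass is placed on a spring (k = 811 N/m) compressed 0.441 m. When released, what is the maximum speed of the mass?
½kx² = ½mv² → v = x√(k/m) = 0.441×√(811/0.1) = 39.71 m/s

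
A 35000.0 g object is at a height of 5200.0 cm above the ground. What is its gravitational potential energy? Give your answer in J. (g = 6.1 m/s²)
PE = mgh = 35 kg × 6.1 m/s² × 52 m = 1.11e+04 J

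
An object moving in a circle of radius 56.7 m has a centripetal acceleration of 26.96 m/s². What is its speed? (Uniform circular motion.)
v = √(a_c × r) = √(26.96 × 56.7) = 39.1 m/s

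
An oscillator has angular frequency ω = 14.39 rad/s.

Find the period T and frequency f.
T = 2π/ω = 2π/14.39 = 0.4366 s; f = ω/2π = 2.29 Hz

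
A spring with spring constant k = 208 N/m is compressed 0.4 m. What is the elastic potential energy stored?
PE = ½kx² = ½×208×0.4² = 16.64 J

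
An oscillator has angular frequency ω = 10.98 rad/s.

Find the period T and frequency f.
T = 2π/ω = 2π/10.98 = 0.5722 s; f = ω/2π = 1.748 Hz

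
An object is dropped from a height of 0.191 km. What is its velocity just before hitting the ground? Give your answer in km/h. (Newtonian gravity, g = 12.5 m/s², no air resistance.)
v = √(2gh) (with unit conversion) = 248.8 km/h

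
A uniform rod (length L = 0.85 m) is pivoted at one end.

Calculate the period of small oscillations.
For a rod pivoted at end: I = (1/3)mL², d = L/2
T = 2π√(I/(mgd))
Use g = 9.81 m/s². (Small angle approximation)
I/m = (1/3)L² = 0.2408 m²; d = L/2 = 0.425 m
T = 2π√(I/(mgd)) = 2π√(0.2408/(9.81×0.425)) = 1.51 s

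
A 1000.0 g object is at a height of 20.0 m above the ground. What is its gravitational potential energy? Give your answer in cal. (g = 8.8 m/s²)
PE = mgh = 1 kg × 8.8 m/s² × 20 m = 176 J = 42.07 cal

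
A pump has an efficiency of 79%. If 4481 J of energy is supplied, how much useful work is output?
W_out = η × W_in = 0.79 × 4481 = 3540.0 J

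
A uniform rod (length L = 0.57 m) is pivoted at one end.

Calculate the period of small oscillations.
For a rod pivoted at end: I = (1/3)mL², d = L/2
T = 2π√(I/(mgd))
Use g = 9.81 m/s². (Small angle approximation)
I/m = (1/3)L² = 0.1083 m²; d = L/2 = 0.285 m
T = 2π√(I/(mgd)) = 2π√(0.1083/(9.81×0.285)) = 1.237 s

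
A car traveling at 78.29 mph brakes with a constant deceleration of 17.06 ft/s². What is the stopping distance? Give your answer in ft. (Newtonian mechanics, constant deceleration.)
d = v₀² / (2a) (with unit conversion) = 386.4 ft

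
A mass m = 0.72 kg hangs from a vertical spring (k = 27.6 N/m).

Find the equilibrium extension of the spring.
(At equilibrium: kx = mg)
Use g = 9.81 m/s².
x_eq = mg/k = 0.72×9.81/27.6 = 0.2559 m = 25.59 cm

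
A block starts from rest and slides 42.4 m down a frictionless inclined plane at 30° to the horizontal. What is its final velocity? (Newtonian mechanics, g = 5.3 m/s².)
a = g sin(θ) = 5.3 × sin(30°) = 2.65 m/s²
v = √(2ad) = √(2 × 2.65 × 42.4) = 14.99 m/s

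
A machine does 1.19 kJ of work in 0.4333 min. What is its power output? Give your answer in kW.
P = W/t = 1190 J / 26 s = 45.77 W = 0.04577 kW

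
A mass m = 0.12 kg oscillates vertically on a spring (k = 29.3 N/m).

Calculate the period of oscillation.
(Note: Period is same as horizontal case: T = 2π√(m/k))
T = 2π√(m/k) = 2π√(0.12/29.3) = 0.4021 s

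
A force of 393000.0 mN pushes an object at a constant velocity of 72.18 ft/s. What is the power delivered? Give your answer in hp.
P = Fv = 393 N × 22 m/s = 8646 W = 11.59 hp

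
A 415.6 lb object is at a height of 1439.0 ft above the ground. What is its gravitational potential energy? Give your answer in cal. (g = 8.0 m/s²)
PE = mgh = 188.5 kg × 8.0 m/s² × 438.6 m = 6.615e+05 J = 158100.0 cal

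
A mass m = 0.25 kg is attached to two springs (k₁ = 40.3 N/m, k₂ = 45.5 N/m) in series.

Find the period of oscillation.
k_eq = k₁k₂/(k₁+k₂) = 21.37 N/m
T = 2π√(m/k_eq) = 2π√(0.25/21.37) = 0.6796 s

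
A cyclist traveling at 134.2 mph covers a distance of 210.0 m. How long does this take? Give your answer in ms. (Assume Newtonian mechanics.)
t = d/v (with unit conversion) = 3500.0 ms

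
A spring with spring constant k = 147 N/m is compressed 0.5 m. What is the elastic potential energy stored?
PE = ½kx² = ½×147×0.5² = 18.38 J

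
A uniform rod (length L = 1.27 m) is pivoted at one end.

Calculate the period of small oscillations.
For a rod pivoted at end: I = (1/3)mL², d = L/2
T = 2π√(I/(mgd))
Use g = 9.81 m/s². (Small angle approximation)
I/m = (1/3)L² = 0.5376 m²; d = L/2 = 0.635 m
T = 2π√(I/(mgd)) = 2π√(0.5376/(9.81×0.635)) = 1.846 s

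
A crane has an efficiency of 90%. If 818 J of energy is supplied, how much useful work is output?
W_out = η × W_in = 0.9 × 818 = 736.2 J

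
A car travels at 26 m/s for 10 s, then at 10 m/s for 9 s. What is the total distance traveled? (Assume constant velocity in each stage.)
d₁ = v₁t₁ = 26 × 10 = 260 m
d₂ = v₂t₂ = 10 × 9 = 90 m
d_total = 260 + 90 = 350 m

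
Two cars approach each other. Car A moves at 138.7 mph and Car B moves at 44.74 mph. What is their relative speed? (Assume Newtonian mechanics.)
v_rel = v_A + v_B = 138.7 + 44.74 = 183.4 mph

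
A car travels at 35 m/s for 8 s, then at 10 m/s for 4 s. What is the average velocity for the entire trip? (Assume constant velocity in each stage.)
d₁ = v₁t₁ = 35 × 8 = 280 m
d₂ = v₂t₂ = 10 × 4 = 40 m
d_total = 320 m, t_total = 12 s
v_avg = d_total/t_total = 320/12 = 26.67 m/s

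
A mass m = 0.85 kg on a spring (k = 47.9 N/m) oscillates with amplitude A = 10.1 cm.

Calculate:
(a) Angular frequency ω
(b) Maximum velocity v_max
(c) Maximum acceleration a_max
ω = √(k/m) = √(47.9/0.85) = 7.507 rad/s
v_max = ωA = 7.507×0.101 = 0.7582 m/s
a_max = ω²A = 7.507²×0.101 = 5.692 m/s²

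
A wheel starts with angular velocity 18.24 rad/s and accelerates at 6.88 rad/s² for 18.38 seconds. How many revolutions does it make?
θ = ω₀t + ½αt² = 18.24×18.38 + ½×6.88×18.38² = 1497.37 rad
Revolutions = θ/(2π) = 1497.37/(2π) = 238.31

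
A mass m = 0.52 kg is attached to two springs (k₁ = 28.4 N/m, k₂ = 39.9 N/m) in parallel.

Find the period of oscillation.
k_eq = k₁+k₂ = 68.3 N/m
T = 2π√(m/k_eq) = 2π√(0.52/68.3) = 0.5482 s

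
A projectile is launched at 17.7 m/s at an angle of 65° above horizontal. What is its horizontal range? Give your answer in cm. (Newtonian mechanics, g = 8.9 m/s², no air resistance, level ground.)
R = v₀² sin(2θ) / g (with unit conversion) = 2697.0 cm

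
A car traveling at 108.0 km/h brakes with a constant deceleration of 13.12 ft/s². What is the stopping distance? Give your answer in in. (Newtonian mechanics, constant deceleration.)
d = v₀² / (2a) (with unit conversion) = 4430.0 in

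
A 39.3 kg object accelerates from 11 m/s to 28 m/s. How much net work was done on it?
W_net = ΔKE = ½m(v₂² − v₁²) = ½×39.3×(28² − 11²) = 13027.95 J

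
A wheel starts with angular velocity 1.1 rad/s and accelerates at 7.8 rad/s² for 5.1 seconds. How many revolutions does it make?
θ = ω₀t + ½αt² = 1.1×5.1 + ½×7.8×5.1² = 107.05 rad
Revolutions = θ/(2π) = 107.05/(2π) = 17.04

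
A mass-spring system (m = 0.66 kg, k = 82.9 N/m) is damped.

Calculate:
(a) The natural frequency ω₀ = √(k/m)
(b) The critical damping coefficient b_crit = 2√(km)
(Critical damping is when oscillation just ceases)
ω₀ = √(k/m) = √(82.9/0.66) = 11.21 rad/s
b_crit = 2√(km) = 2√(82.9×0.66) = 14.79 kg/s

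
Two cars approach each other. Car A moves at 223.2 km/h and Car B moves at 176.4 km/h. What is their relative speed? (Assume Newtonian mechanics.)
v_rel = v_A + v_B = 223.2 + 176.4 = 399.6 km/h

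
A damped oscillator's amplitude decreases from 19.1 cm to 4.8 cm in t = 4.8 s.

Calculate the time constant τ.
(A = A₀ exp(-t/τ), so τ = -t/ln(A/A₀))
A/A₀ = 4.8/19.1 = 0.2513; ln(A/A₀) = -1.381
τ = −t/ln(A/A₀) = −4.8/-1.381 = 3.476 s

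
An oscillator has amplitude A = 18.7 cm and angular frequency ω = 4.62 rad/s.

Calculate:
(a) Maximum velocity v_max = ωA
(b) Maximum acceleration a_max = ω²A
v_max = ωA = 4.62×0.187 = 0.8639 m/s
a_max = ω²A = 4.62²×0.187 = 3.991 m/s²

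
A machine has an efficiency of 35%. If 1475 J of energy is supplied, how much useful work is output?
W_out = η × W_in = 0.35 × 1475 = 516.25 J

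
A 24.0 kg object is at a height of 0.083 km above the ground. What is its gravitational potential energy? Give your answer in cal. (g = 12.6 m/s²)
PE = mgh = 24 kg × 12.6 m/s² × 83 m = 2.51e+04 J = 5999.0 cal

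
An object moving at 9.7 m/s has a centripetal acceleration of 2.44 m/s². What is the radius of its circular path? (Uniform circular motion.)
r = v²/a_c = 9.7²/2.44 = 38.56 m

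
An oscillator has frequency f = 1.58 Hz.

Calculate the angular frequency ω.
ω = 2πf = 2π×1.58 = 9.927 rad/s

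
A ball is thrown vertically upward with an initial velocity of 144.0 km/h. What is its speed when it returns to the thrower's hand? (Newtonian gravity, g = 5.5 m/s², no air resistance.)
By conservation of energy, the ball returns at the same speed = 144.0 km/h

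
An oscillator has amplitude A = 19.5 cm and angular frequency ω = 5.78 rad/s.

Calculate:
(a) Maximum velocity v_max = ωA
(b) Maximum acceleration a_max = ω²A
v_max = ωA = 5.78×0.195 = 1.127 m/s
a_max = ω²A = 5.78²×0.195 = 6.515 m/s²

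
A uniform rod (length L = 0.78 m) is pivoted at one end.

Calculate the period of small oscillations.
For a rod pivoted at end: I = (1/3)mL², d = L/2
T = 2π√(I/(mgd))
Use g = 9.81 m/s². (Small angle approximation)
I/m = (1/3)L² = 0.2028 m²; d = L/2 = 0.39 m
T = 2π√(I/(mgd)) = 2π√(0.2028/(9.81×0.39)) = 1.447 s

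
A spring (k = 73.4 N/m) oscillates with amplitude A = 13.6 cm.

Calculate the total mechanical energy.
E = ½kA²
E = ½kA² = ½×73.4×(0.136)² = 0.6788 J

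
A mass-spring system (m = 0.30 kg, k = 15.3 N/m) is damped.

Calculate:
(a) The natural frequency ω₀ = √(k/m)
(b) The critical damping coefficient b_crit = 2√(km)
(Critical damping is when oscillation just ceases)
ω₀ = √(k/m) = √(15.3/0.3) = 7.141 rad/s
b_crit = 2√(km) = 2√(15.3×0.3) = 4.285 kg/s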